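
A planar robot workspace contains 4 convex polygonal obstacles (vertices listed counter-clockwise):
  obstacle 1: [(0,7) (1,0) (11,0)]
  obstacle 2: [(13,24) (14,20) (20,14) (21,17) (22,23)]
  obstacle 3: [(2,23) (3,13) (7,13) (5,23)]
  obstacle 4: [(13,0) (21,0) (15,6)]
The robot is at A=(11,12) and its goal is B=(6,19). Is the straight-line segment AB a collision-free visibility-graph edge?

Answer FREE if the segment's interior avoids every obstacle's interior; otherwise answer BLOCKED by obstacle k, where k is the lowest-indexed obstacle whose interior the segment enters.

Obstacle 1 [(0,7) (1,0) (11,0)]:
  edge (0,7)–(1,0): clear
  edge (1,0)–(11,0): clear
  edge (11,0)–(0,7): clear
  midpoint (17/2,31/2) outside
  → clear
Obstacle 2 [(13,24) (14,20) (20,14) (21,17) (22,23)]:
  edge (13,24)–(14,20): clear
  edge (14,20)–(20,14): clear
  edge (20,14)–(21,17): clear
  edge (21,17)–(22,23): clear
  edge (22,23)–(13,24): clear
  midpoint (17/2,31/2) outside
  → clear
Obstacle 3 [(2,23) (3,13) (7,13) (5,23)]:
  edge (2,23)–(3,13): clear
  edge (3,13)–(7,13): clear
  edge (7,13)–(5,23): clear
  edge (5,23)–(2,23): clear
  midpoint (17/2,31/2) outside
  → clear
Obstacle 4 [(13,0) (21,0) (15,6)]:
  edge (13,0)–(21,0): clear
  edge (21,0)–(15,6): clear
  edge (15,6)–(13,0): clear
  midpoint (17/2,31/2) outside
  → clear

FREE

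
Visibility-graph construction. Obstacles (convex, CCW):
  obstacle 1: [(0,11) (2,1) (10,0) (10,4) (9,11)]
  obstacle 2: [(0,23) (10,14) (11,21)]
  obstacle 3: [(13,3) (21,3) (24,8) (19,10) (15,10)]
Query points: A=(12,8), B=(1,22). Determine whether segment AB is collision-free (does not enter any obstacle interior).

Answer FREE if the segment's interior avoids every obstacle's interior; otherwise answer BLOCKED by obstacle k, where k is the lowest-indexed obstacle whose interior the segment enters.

Obstacle 1 [(0,11) (2,1) (10,0) (10,4) (9,11)]:
  edge (0,11)–(2,1): clear
  edge (2,1)–(10,0): clear
  edge (10,0)–(10,4): clear
  edge (10,4)–(9,11): clear
  edge (9,11)–(0,11): clear
  midpoint (13/2,15) outside
  → clear
Obstacle 2 [(0,23) (10,14) (11,21)]:
  edge (0,23)–(10,14): clear
  edge (10,14)–(11,21): clear
  edge (11,21)–(0,23): clear
  midpoint (13/2,15) outside
  → clear
Obstacle 3 [(13,3) (21,3) (24,8) (19,10) (15,10)]:
  edge (13,3)–(21,3): clear
  edge (21,3)–(24,8): clear
  edge (24,8)–(19,10): clear
  edge (19,10)–(15,10): clear
  edge (15,10)–(13,3): clear
  midpoint (13/2,15) outside
  → clear

FREE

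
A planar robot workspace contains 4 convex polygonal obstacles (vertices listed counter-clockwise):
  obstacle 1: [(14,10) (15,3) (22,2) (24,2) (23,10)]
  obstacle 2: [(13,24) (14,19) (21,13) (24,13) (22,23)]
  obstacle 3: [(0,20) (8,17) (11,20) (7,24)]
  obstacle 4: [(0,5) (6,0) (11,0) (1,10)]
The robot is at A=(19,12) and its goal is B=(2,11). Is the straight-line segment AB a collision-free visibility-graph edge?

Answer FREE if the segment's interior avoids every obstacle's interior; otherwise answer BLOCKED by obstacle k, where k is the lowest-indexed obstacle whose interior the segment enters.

Obstacle 1 [(14,10) (15,3) (22,2) (24,2) (23,10)]:
  edge (14,10)–(15,3): clear
  edge (15,3)–(22,2): clear
  edge (22,2)–(24,2): clear
  edge (24,2)–(23,10): clear
  edge (23,10)–(14,10): clear
  midpoint (21/2,23/2) outside
  → clear
Obstacle 2 [(13,24) (14,19) (21,13) (24,13) (22,23)]:
  edge (13,24)–(14,19): clear
  edge (14,19)–(21,13): clear
  edge (21,13)–(24,13): clear
  edge (24,13)–(22,23): clear
  edge (22,23)–(13,24): clear
  midpoint (21/2,23/2) outside
  → clear
Obstacle 3 [(0,20) (8,17) (11,20) (7,24)]:
  edge (0,20)–(8,17): clear
  edge (8,17)–(11,20): clear
  edge (11,20)–(7,24): clear
  edge (7,24)–(0,20): clear
  midpoint (21/2,23/2) outside
  → clear
Obstacle 4 [(0,5) (6,0) (11,0) (1,10)]:
  edge (0,5)–(6,0): clear
  edge (6,0)–(11,0): clear
  edge (11,0)–(1,10): clear
  edge (1,10)–(0,5): clear
  midpoint (21/2,23/2) outside
  → clear

FREE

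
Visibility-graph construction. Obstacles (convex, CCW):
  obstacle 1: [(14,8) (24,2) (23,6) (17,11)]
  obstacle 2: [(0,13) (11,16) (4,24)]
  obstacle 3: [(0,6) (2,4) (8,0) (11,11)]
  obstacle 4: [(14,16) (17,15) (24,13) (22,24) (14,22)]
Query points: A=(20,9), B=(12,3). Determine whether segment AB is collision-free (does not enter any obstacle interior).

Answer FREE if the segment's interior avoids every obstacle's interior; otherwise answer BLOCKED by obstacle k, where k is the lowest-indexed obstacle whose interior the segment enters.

Obstacle 1 [(14,8) (24,2) (23,6) (17,11)]:
  edge (14,8)–(24,2): crosses AB
  edge (24,2)–(23,6): clear
  edge (23,6)–(17,11): crosses AB
  edge (17,11)–(14,8): clear
  → BLOCKED
Obstacle 2 [(0,13) (11,16) (4,24)]:
  edge (0,13)–(11,16): clear
  edge (11,16)–(4,24): clear
  edge (4,24)–(0,13): clear
  midpoint (16,6) outside
  → clear
Obstacle 3 [(0,6) (2,4) (8,0) (11,11)]:
  edge (0,6)–(2,4): clear
  edge (2,4)–(8,0): clear
  edge (8,0)–(11,11): clear
  edge (11,11)–(0,6): clear
  midpoint (16,6) outside
  → clear
Obstacle 4 [(14,16) (17,15) (24,13) (22,24) (14,22)]:
  edge (14,16)–(17,15): clear
  edge (17,15)–(24,13): clear
  edge (24,13)–(22,24): clear
  edge (22,24)–(14,22): clear
  edge (14,22)–(14,16): clear
  midpoint (16,6) outside
  → clear

BLOCKED by obstacle 1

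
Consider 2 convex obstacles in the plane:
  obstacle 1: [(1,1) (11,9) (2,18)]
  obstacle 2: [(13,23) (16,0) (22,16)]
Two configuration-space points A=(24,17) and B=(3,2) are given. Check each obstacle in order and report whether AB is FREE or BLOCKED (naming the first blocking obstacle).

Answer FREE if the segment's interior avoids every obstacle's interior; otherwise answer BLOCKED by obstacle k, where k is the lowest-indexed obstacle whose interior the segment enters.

Obstacle 1 [(1,1) (11,9) (2,18)]:
  edge (1,1)–(11,9): clear
  edge (11,9)–(2,18): clear
  edge (2,18)–(1,1): clear
  midpoint (27/2,19/2) outside
  → clear
Obstacle 2 [(13,23) (16,0) (22,16)]:
  edge (13,23)–(16,0): crosses AB
  edge (16,0)–(22,16): crosses AB
  edge (22,16)–(13,23): clear
  → BLOCKED

BLOCKED by obstacle 2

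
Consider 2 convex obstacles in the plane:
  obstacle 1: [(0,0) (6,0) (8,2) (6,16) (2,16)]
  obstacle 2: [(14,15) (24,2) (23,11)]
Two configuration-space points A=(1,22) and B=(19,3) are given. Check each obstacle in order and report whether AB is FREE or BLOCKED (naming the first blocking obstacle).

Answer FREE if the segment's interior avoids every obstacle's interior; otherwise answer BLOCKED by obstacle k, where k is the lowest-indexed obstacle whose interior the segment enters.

Obstacle 1 [(0,0) (6,0) (8,2) (6,16) (2,16)]:
  edge (0,0)–(6,0): clear
  edge (6,0)–(8,2): clear
  edge (8,2)–(6,16): clear
  edge (6,16)–(2,16): clear
  edge (2,16)–(0,0): clear
  midpoint (10,25/2) outside
  → clear
Obstacle 2 [(14,15) (24,2) (23,11)]:
  edge (14,15)–(24,2): clear
  edge (24,2)–(23,11): clear
  edge (23,11)–(14,15): clear
  midpoint (10,25/2) outside
  → clear

FREE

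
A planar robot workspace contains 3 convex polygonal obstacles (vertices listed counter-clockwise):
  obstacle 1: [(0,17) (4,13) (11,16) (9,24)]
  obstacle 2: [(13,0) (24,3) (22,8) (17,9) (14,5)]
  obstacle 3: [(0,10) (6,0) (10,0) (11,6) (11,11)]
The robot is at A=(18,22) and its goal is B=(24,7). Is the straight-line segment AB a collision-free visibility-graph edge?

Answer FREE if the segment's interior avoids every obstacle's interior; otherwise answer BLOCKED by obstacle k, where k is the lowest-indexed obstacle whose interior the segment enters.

FREE

Obstacle 1 [(0,17) (4,13) (11,16) (9,24)]:
  edge (0,17)–(4,13): clear
  edge (4,13)–(11,16): clear
  edge (11,16)–(9,24): clear
  edge (9,24)–(0,17): clear
  midpoint (21,29/2) outside
  → clear
Obstacle 2 [(13,0) (24,3) (22,8) (17,9) (14,5)]:
  edge (13,0)–(24,3): clear
  edge (24,3)–(22,8): clear
  edge (22,8)–(17,9): clear
  edge (17,9)–(14,5): clear
  edge (14,5)–(13,0): clear
  midpoint (21,29/2) outside
  → clear
Obstacle 3 [(0,10) (6,0) (10,0) (11,6) (11,11)]:
  edge (0,10)–(6,0): clear
  edge (6,0)–(10,0): clear
  edge (10,0)–(11,6): clear
  edge (11,6)–(11,11): clear
  edge (11,11)–(0,10): clear
  midpoint (21,29/2) outside
  → clear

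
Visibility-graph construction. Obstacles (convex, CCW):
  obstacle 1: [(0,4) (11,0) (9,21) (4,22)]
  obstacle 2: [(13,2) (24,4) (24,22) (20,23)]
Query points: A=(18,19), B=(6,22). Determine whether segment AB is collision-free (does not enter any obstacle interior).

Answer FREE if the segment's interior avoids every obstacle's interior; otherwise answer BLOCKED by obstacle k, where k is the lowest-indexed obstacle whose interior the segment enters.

Obstacle 1 [(0,4) (11,0) (9,21) (4,22)]:
  edge (0,4)–(11,0): clear
  edge (11,0)–(9,21): clear
  edge (9,21)–(4,22): clear
  edge (4,22)–(0,4): clear
  midpoint (12,41/2) outside
  → clear
Obstacle 2 [(13,2) (24,4) (24,22) (20,23)]:
  edge (13,2)–(24,4): clear
  edge (24,4)–(24,22): clear
  edge (24,22)–(20,23): clear
  edge (20,23)–(13,2): clear
  midpoint (12,41/2) outside
  → clear

FREE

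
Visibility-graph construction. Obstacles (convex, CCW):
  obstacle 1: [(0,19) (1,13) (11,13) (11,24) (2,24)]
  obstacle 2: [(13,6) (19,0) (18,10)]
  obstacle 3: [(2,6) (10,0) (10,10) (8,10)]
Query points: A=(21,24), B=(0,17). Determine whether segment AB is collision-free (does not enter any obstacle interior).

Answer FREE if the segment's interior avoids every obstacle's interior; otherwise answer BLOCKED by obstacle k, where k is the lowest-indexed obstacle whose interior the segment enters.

BLOCKED by obstacle 1

Obstacle 1 [(0,19) (1,13) (11,13) (11,24) (2,24)]:
  edge (0,19)–(1,13): crosses AB
  edge (1,13)–(11,13): clear
  edge (11,13)–(11,24): crosses AB
  edge (11,24)–(2,24): clear
  edge (2,24)–(0,19): clear
  → BLOCKED
Obstacle 2 [(13,6) (19,0) (18,10)]:
  edge (13,6)–(19,0): clear
  edge (19,0)–(18,10): clear
  edge (18,10)–(13,6): clear
  midpoint (21/2,41/2) outside
  → clear
Obstacle 3 [(2,6) (10,0) (10,10) (8,10)]:
  edge (2,6)–(10,0): clear
  edge (10,0)–(10,10): clear
  edge (10,10)–(8,10): clear
  edge (8,10)–(2,6): clear
  midpoint (21/2,41/2) outside
  → clear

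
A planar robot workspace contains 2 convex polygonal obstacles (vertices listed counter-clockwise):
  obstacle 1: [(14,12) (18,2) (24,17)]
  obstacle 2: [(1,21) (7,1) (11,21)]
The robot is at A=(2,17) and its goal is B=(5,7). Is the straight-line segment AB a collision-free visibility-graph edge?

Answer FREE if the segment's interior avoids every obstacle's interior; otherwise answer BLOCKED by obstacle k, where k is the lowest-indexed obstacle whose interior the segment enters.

Obstacle 1 [(14,12) (18,2) (24,17)]:
  edge (14,12)–(18,2): clear
  edge (18,2)–(24,17): clear
  edge (24,17)–(14,12): clear
  midpoint (7/2,12) outside
  → clear
Obstacle 2 [(1,21) (7,1) (11,21)]:
  edge (1,21)–(7,1): clear
  edge (7,1)–(11,21): clear
  edge (11,21)–(1,21): clear
  midpoint (7/2,12) outside
  → clear

FREE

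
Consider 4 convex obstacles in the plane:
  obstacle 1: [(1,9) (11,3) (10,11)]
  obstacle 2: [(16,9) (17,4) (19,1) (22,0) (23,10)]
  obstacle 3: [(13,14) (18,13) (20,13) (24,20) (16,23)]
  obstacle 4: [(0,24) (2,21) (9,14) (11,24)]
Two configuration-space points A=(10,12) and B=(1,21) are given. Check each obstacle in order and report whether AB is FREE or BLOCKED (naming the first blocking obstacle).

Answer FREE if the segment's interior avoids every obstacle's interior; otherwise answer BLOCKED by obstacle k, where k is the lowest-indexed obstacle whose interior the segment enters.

FREE

Obstacle 1 [(1,9) (11,3) (10,11)]:
  edge (1,9)–(11,3): clear
  edge (11,3)–(10,11): clear
  edge (10,11)–(1,9): clear
  midpoint (11/2,33/2) outside
  → clear
Obstacle 2 [(16,9) (17,4) (19,1) (22,0) (23,10)]:
  edge (16,9)–(17,4): clear
  edge (17,4)–(19,1): clear
  edge (19,1)–(22,0): clear
  edge (22,0)–(23,10): clear
  edge (23,10)–(16,9): clear
  midpoint (11/2,33/2) outside
  → clear
Obstacle 3 [(13,14) (18,13) (20,13) (24,20) (16,23)]:
  edge (13,14)–(18,13): clear
  edge (18,13)–(20,13): clear
  edge (20,13)–(24,20): clear
  edge (24,20)–(16,23): clear
  edge (16,23)–(13,14): clear
  midpoint (11/2,33/2) outside
  → clear
Obstacle 4 [(0,24) (2,21) (9,14) (11,24)]:
  edge (0,24)–(2,21): clear
  edge (2,21)–(9,14): clear
  edge (9,14)–(11,24): clear
  edge (11,24)–(0,24): clear
  midpoint (11/2,33/2) outside
  → clear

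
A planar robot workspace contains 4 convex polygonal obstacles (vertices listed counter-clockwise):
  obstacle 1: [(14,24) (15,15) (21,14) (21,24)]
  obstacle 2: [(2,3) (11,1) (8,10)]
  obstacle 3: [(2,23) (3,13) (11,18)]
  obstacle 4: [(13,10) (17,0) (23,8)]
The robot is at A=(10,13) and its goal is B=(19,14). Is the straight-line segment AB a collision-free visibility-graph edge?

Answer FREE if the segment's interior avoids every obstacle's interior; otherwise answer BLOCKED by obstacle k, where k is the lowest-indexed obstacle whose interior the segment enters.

FREE

Obstacle 1 [(14,24) (15,15) (21,14) (21,24)]:
  edge (14,24)–(15,15): clear
  edge (15,15)–(21,14): clear
  edge (21,14)–(21,24): clear
  edge (21,24)–(14,24): clear
  midpoint (29/2,27/2) outside
  → clear
Obstacle 2 [(2,3) (11,1) (8,10)]:
  edge (2,3)–(11,1): clear
  edge (11,1)–(8,10): clear
  edge (8,10)–(2,3): clear
  midpoint (29/2,27/2) outside
  → clear
Obstacle 3 [(2,23) (3,13) (11,18)]:
  edge (2,23)–(3,13): clear
  edge (3,13)–(11,18): clear
  edge (11,18)–(2,23): clear
  midpoint (29/2,27/2) outside
  → clear
Obstacle 4 [(13,10) (17,0) (23,8)]:
  edge (13,10)–(17,0): clear
  edge (17,0)–(23,8): clear
  edge (23,8)–(13,10): clear
  midpoint (29/2,27/2) outside
  → clear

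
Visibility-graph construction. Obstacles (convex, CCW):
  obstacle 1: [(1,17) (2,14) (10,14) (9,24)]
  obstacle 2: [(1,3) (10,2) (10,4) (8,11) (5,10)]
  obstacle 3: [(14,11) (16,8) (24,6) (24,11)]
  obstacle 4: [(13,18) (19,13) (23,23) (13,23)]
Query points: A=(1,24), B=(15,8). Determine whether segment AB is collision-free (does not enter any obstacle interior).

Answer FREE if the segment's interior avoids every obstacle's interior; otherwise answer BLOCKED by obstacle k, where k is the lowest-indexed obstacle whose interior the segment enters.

BLOCKED by obstacle 1

Obstacle 1 [(1,17) (2,14) (10,14) (9,24)]:
  edge (1,17)–(2,14): clear
  edge (2,14)–(10,14): crosses AB
  edge (10,14)–(9,24): clear
  edge (9,24)–(1,17): crosses AB
  → BLOCKED
Obstacle 2 [(1,3) (10,2) (10,4) (8,11) (5,10)]:
  edge (1,3)–(10,2): clear
  edge (10,2)–(10,4): clear
  edge (10,4)–(8,11): clear
  edge (8,11)–(5,10): clear
  edge (5,10)–(1,3): clear
  midpoint (8,16) outside
  → clear
Obstacle 3 [(14,11) (16,8) (24,6) (24,11)]:
  edge (14,11)–(16,8): clear
  edge (16,8)–(24,6): clear
  edge (24,6)–(24,11): clear
  edge (24,11)–(14,11): clear
  midpoint (8,16) outside
  → clear
Obstacle 4 [(13,18) (19,13) (23,23) (13,23)]:
  edge (13,18)–(19,13): clear
  edge (19,13)–(23,23): clear
  edge (23,23)–(13,23): clear
  edge (13,23)–(13,18): clear
  midpoint (8,16) outside
  → clear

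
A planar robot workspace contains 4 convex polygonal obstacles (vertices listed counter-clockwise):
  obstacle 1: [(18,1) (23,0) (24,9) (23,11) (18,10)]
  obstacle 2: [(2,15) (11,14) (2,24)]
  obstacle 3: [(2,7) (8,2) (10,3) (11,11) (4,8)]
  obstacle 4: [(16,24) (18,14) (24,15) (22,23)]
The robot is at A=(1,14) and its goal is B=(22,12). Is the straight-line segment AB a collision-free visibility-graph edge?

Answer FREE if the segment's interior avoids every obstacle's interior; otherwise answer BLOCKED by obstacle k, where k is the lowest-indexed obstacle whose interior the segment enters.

Obstacle 1 [(18,1) (23,0) (24,9) (23,11) (18,10)]:
  edge (18,1)–(23,0): clear
  edge (23,0)–(24,9): clear
  edge (24,9)–(23,11): clear
  edge (23,11)–(18,10): clear
  edge (18,10)–(18,1): clear
  midpoint (23/2,13) outside
  → clear
Obstacle 2 [(2,15) (11,14) (2,24)]:
  edge (2,15)–(11,14): clear
  edge (11,14)–(2,24): clear
  edge (2,24)–(2,15): clear
  midpoint (23/2,13) outside
  → clear
Obstacle 3 [(2,7) (8,2) (10,3) (11,11) (4,8)]:
  edge (2,7)–(8,2): clear
  edge (8,2)–(10,3): clear
  edge (10,3)–(11,11): clear
  edge (11,11)–(4,8): clear
  edge (4,8)–(2,7): clear
  midpoint (23/2,13) outside
  → clear
Obstacle 4 [(16,24) (18,14) (24,15) (22,23)]:
  edge (16,24)–(18,14): clear
  edge (18,14)–(24,15): clear
  edge (24,15)–(22,23): clear
  edge (22,23)–(16,24): clear
  midpoint (23/2,13) outside
  → clear

FREE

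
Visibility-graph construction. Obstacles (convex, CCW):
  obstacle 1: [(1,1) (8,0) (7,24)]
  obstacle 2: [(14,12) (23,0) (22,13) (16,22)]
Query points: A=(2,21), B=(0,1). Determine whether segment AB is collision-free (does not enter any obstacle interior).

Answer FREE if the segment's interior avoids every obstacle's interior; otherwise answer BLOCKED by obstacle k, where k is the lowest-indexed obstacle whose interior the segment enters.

FREE

Obstacle 1 [(1,1) (8,0) (7,24)]:
  edge (1,1)–(8,0): clear
  edge (8,0)–(7,24): clear
  edge (7,24)–(1,1): clear
  midpoint (1,11) outside
  → clear
Obstacle 2 [(14,12) (23,0) (22,13) (16,22)]:
  edge (14,12)–(23,0): clear
  edge (23,0)–(22,13): clear
  edge (22,13)–(16,22): clear
  edge (16,22)–(14,12): clear
  midpoint (1,11) outside
  → clear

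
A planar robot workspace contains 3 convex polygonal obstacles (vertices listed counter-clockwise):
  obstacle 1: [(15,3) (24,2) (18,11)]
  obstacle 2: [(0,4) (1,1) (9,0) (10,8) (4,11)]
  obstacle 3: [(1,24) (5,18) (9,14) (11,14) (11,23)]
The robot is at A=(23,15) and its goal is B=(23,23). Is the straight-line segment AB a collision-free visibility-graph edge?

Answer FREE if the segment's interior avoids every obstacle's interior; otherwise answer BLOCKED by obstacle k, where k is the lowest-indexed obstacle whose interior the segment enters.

Obstacle 1 [(15,3) (24,2) (18,11)]:
  edge (15,3)–(24,2): clear
  edge (24,2)–(18,11): clear
  edge (18,11)–(15,3): clear
  midpoint (23,19) outside
  → clear
Obstacle 2 [(0,4) (1,1) (9,0) (10,8) (4,11)]:
  edge (0,4)–(1,1): clear
  edge (1,1)–(9,0): clear
  edge (9,0)–(10,8): clear
  edge (10,8)–(4,11): clear
  edge (4,11)–(0,4): clear
  midpoint (23,19) outside
  → clear
Obstacle 3 [(1,24) (5,18) (9,14) (11,14) (11,23)]:
  edge (1,24)–(5,18): clear
  edge (5,18)–(9,14): clear
  edge (9,14)–(11,14): clear
  edge (11,14)–(11,23): clear
  edge (11,23)–(1,24): clear
  midpoint (23,19) outside
  → clear

FREE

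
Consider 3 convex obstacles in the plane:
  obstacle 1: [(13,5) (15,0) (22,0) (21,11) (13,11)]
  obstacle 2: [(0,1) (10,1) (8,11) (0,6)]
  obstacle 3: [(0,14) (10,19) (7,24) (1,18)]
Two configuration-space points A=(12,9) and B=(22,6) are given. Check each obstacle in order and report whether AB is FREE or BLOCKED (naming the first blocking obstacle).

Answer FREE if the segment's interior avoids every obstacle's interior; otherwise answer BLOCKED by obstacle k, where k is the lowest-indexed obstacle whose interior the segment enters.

BLOCKED by obstacle 1

Obstacle 1 [(13,5) (15,0) (22,0) (21,11) (13,11)]:
  edge (13,5)–(15,0): clear
  edge (15,0)–(22,0): clear
  edge (22,0)–(21,11): crosses AB
  edge (21,11)–(13,11): clear
  edge (13,11)–(13,5): crosses AB
  → BLOCKED
Obstacle 2 [(0,1) (10,1) (8,11) (0,6)]:
  edge (0,1)–(10,1): clear
  edge (10,1)–(8,11): clear
  edge (8,11)–(0,6): clear
  edge (0,6)–(0,1): clear
  midpoint (17,15/2) outside
  → clear
Obstacle 3 [(0,14) (10,19) (7,24) (1,18)]:
  edge (0,14)–(10,19): clear
  edge (10,19)–(7,24): clear
  edge (7,24)–(1,18): clear
  edge (1,18)–(0,14): clear
  midpoint (17,15/2) outside
  → clear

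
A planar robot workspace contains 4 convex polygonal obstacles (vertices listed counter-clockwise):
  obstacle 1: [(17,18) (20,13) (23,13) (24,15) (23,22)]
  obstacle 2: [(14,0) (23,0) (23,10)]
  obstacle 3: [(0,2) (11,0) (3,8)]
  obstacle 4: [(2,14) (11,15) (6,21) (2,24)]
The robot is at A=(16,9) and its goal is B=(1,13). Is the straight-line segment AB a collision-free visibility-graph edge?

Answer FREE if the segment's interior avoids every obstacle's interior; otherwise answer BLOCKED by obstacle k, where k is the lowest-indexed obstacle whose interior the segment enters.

Obstacle 1 [(17,18) (20,13) (23,13) (24,15) (23,22)]:
  edge (17,18)–(20,13): clear
  edge (20,13)–(23,13): clear
  edge (23,13)–(24,15): clear
  edge (24,15)–(23,22): clear
  edge (23,22)–(17,18): clear
  midpoint (17/2,11) outside
  → clear
Obstacle 2 [(14,0) (23,0) (23,10)]:
  edge (14,0)–(23,0): clear
  edge (23,0)–(23,10): clear
  edge (23,10)–(14,0): clear
  midpoint (17/2,11) outside
  → clear
Obstacle 3 [(0,2) (11,0) (3,8)]:
  edge (0,2)–(11,0): clear
  edge (11,0)–(3,8): clear
  edge (3,8)–(0,2): clear
  midpoint (17/2,11) outside
  → clear
Obstacle 4 [(2,14) (11,15) (6,21) (2,24)]:
  edge (2,14)–(11,15): clear
  edge (11,15)–(6,21): clear
  edge (6,21)–(2,24): clear
  edge (2,24)–(2,14): clear
  midpoint (17/2,11) outside
  → clear

FREE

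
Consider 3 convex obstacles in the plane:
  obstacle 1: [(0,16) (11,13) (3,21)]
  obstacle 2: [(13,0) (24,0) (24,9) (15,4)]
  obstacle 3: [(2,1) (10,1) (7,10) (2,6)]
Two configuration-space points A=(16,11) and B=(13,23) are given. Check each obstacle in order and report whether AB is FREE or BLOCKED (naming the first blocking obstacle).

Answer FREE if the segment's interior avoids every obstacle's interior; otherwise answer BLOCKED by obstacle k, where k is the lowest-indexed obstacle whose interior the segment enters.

Obstacle 1 [(0,16) (11,13) (3,21)]:
  edge (0,16)–(11,13): clear
  edge (11,13)–(3,21): clear
  edge (3,21)–(0,16): clear
  midpoint (29/2,17) outside
  → clear
Obstacle 2 [(13,0) (24,0) (24,9) (15,4)]:
  edge (13,0)–(24,0): clear
  edge (24,0)–(24,9): clear
  edge (24,9)–(15,4): clear
  edge (15,4)–(13,0): clear
  midpoint (29/2,17) outside
  → clear
Obstacle 3 [(2,1) (10,1) (7,10) (2,6)]:
  edge (2,1)–(10,1): clear
  edge (10,1)–(7,10): clear
  edge (7,10)–(2,6): clear
  edge (2,6)–(2,1): clear
  midpoint (29/2,17) outside
  → clear

FREE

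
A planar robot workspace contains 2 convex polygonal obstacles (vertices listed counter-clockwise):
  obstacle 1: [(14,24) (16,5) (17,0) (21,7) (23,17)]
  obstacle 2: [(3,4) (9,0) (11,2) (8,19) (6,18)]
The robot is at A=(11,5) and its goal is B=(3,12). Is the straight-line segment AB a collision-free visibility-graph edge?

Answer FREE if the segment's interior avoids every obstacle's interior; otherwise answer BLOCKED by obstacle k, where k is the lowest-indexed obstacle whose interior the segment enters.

BLOCKED by obstacle 2

Obstacle 1 [(14,24) (16,5) (17,0) (21,7) (23,17)]:
  edge (14,24)–(16,5): clear
  edge (16,5)–(17,0): clear
  edge (17,0)–(21,7): clear
  edge (21,7)–(23,17): clear
  edge (23,17)–(14,24): clear
  midpoint (7,17/2) outside
  → clear
Obstacle 2 [(3,4) (9,0) (11,2) (8,19) (6,18)]:
  edge (3,4)–(9,0): clear
  edge (9,0)–(11,2): clear
  edge (11,2)–(8,19): crosses AB
  edge (8,19)–(6,18): clear
  edge (6,18)–(3,4): crosses AB
  → BLOCKED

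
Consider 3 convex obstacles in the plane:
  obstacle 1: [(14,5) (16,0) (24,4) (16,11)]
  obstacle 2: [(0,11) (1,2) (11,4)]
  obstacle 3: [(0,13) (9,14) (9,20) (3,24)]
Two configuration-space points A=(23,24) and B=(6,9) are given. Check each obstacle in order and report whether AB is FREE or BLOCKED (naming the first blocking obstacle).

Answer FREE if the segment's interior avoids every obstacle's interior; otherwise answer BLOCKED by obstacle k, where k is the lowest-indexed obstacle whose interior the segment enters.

FREE

Obstacle 1 [(14,5) (16,0) (24,4) (16,11)]:
  edge (14,5)–(16,0): clear
  edge (16,0)–(24,4): clear
  edge (24,4)–(16,11): clear
  edge (16,11)–(14,5): clear
  midpoint (29/2,33/2) outside
  → clear
Obstacle 2 [(0,11) (1,2) (11,4)]:
  edge (0,11)–(1,2): clear
  edge (1,2)–(11,4): clear
  edge (11,4)–(0,11): clear
  midpoint (29/2,33/2) outside
  → clear
Obstacle 3 [(0,13) (9,14) (9,20) (3,24)]:
  edge (0,13)–(9,14): clear
  edge (9,14)–(9,20): clear
  edge (9,20)–(3,24): clear
  edge (3,24)–(0,13): clear
  midpoint (29/2,33/2) outside
  → clear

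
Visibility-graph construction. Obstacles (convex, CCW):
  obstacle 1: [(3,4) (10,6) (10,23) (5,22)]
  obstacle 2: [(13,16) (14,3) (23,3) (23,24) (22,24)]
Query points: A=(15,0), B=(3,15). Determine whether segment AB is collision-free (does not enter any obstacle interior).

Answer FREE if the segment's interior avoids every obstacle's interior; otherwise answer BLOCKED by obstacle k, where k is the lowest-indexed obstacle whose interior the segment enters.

Obstacle 1 [(3,4) (10,6) (10,23) (5,22)]:
  edge (3,4)–(10,6): clear
  edge (10,6)–(10,23): crosses AB
  edge (10,23)–(5,22): clear
  edge (5,22)–(3,4): crosses AB
  → BLOCKED
Obstacle 2 [(13,16) (14,3) (23,3) (23,24) (22,24)]:
  edge (13,16)–(14,3): clear
  edge (14,3)–(23,3): clear
  edge (23,3)–(23,24): clear
  edge (23,24)–(22,24): clear
  edge (22,24)–(13,16): clear
  midpoint (9,15/2) outside
  → clear

BLOCKED by obstacle 1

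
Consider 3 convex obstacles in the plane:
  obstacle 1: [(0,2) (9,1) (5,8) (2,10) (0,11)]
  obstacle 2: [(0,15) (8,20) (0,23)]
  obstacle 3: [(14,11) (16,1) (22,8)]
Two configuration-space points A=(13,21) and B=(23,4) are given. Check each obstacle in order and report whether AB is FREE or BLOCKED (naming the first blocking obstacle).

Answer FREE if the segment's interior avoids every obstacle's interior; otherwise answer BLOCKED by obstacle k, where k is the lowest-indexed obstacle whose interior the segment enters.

Obstacle 1 [(0,2) (9,1) (5,8) (2,10) (0,11)]:
  edge (0,2)–(9,1): clear
  edge (9,1)–(5,8): clear
  edge (5,8)–(2,10): clear
  edge (2,10)–(0,11): clear
  edge (0,11)–(0,2): clear
  midpoint (18,25/2) outside
  → clear
Obstacle 2 [(0,15) (8,20) (0,23)]:
  edge (0,15)–(8,20): clear
  edge (8,20)–(0,23): clear
  edge (0,23)–(0,15): clear
  midpoint (18,25/2) outside
  → clear
Obstacle 3 [(14,11) (16,1) (22,8)]:
  edge (14,11)–(16,1): clear
  edge (16,1)–(22,8): crosses AB
  edge (22,8)–(14,11): crosses AB
  → BLOCKED

BLOCKED by obstacle 3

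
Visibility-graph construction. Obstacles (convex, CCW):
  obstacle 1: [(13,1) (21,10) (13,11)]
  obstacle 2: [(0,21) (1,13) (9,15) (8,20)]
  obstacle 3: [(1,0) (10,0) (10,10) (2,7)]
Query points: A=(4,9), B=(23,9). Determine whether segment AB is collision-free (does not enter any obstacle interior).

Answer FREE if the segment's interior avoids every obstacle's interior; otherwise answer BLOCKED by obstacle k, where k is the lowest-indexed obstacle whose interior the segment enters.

Obstacle 1 [(13,1) (21,10) (13,11)]:
  edge (13,1)–(21,10): crosses AB
  edge (21,10)–(13,11): clear
  edge (13,11)–(13,1): crosses AB
  → BLOCKED
Obstacle 2 [(0,21) (1,13) (9,15) (8,20)]:
  edge (0,21)–(1,13): clear
  edge (1,13)–(9,15): clear
  edge (9,15)–(8,20): clear
  edge (8,20)–(0,21): clear
  midpoint (27/2,9) outside
  → clear
Obstacle 3 [(1,0) (10,0) (10,10) (2,7)]:
  edge (1,0)–(10,0): clear
  edge (10,0)–(10,10): crosses AB
  edge (10,10)–(2,7): crosses AB
  edge (2,7)–(1,0): clear
  → BLOCKED

BLOCKED by obstacle 1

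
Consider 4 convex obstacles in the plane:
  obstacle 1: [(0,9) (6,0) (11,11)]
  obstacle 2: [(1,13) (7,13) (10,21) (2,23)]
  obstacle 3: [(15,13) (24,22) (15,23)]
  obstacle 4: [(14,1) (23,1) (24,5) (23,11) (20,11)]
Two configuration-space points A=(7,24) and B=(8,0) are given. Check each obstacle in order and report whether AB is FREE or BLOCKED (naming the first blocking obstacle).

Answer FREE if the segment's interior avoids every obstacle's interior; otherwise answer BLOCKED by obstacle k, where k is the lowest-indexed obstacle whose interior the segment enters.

BLOCKED by obstacle 1

Obstacle 1 [(0,9) (6,0) (11,11)]:
  edge (0,9)–(6,0): clear
  edge (6,0)–(11,11): crosses AB
  edge (11,11)–(0,9): crosses AB
  → BLOCKED
Obstacle 2 [(1,13) (7,13) (10,21) (2,23)]:
  edge (1,13)–(7,13): clear
  edge (7,13)–(10,21): crosses AB
  edge (10,21)–(2,23): crosses AB
  edge (2,23)–(1,13): clear
  → BLOCKED
Obstacle 3 [(15,13) (24,22) (15,23)]:
  edge (15,13)–(24,22): clear
  edge (24,22)–(15,23): clear
  edge (15,23)–(15,13): clear
  midpoint (15/2,12) outside
  → clear
Obstacle 4 [(14,1) (23,1) (24,5) (23,11) (20,11)]:
  edge (14,1)–(23,1): clear
  edge (23,1)–(24,5): clear
  edge (24,5)–(23,11): clear
  edge (23,11)–(20,11): clear
  edge (20,11)–(14,1): clear
  midpoint (15/2,12) outside
  → clear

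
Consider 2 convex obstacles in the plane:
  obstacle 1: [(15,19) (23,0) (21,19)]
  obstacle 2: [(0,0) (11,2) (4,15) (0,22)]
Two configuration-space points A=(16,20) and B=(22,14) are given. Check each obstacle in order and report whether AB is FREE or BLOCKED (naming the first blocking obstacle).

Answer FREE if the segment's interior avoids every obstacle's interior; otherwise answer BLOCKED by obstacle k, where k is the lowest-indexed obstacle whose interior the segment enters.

Obstacle 1 [(15,19) (23,0) (21,19)]:
  edge (15,19)–(23,0): clear
  edge (23,0)–(21,19): crosses AB
  edge (21,19)–(15,19): crosses AB
  → BLOCKED
Obstacle 2 [(0,0) (11,2) (4,15) (0,22)]:
  edge (0,0)–(11,2): clear
  edge (11,2)–(4,15): clear
  edge (4,15)–(0,22): clear
  edge (0,22)–(0,0): clear
  midpoint (19,17) outside
  → clear

BLOCKED by obstacle 1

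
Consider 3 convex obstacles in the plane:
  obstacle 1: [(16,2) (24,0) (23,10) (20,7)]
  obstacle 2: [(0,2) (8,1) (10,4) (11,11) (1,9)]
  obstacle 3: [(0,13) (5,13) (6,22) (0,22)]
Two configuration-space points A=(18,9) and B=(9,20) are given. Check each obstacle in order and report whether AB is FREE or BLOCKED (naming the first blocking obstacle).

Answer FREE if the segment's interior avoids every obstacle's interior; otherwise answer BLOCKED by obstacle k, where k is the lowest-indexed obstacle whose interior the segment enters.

FREE

Obstacle 1 [(16,2) (24,0) (23,10) (20,7)]:
  edge (16,2)–(24,0): clear
  edge (24,0)–(23,10): clear
  edge (23,10)–(20,7): clear
  edge (20,7)–(16,2): clear
  midpoint (27/2,29/2) outside
  → clear
Obstacle 2 [(0,2) (8,1) (10,4) (11,11) (1,9)]:
  edge (0,2)–(8,1): clear
  edge (8,1)–(10,4): clear
  edge (10,4)–(11,11): clear
  edge (11,11)–(1,9): clear
  edge (1,9)–(0,2): clear
  midpoint (27/2,29/2) outside
  → clear
Obstacle 3 [(0,13) (5,13) (6,22) (0,22)]:
  edge (0,13)–(5,13): clear
  edge (5,13)–(6,22): clear
  edge (6,22)–(0,22): clear
  edge (0,22)–(0,13): clear
  midpoint (27/2,29/2) outside
  → clear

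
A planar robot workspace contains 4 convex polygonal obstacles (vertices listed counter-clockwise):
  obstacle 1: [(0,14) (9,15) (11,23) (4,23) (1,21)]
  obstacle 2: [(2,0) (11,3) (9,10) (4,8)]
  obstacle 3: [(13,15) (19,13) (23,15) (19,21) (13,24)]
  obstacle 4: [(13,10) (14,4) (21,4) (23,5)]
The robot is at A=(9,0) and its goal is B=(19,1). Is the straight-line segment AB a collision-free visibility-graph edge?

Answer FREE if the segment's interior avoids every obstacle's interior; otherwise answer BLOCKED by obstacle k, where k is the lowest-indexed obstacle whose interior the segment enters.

Obstacle 1 [(0,14) (9,15) (11,23) (4,23) (1,21)]:
  edge (0,14)–(9,15): clear
  edge (9,15)–(11,23): clear
  edge (11,23)–(4,23): clear
  edge (4,23)–(1,21): clear
  edge (1,21)–(0,14): clear
  midpoint (14,1/2) outside
  → clear
Obstacle 2 [(2,0) (11,3) (9,10) (4,8)]:
  edge (2,0)–(11,3): clear
  edge (11,3)–(9,10): clear
  edge (9,10)–(4,8): clear
  edge (4,8)–(2,0): clear
  midpoint (14,1/2) outside
  → clear
Obstacle 3 [(13,15) (19,13) (23,15) (19,21) (13,24)]:
  edge (13,15)–(19,13): clear
  edge (19,13)–(23,15): clear
  edge (23,15)–(19,21): clear
  edge (19,21)–(13,24): clear
  edge (13,24)–(13,15): clear
  midpoint (14,1/2) outside
  → clear
Obstacle 4 [(13,10) (14,4) (21,4) (23,5)]:
  edge (13,10)–(14,4): clear
  edge (14,4)–(21,4): clear
  edge (21,4)–(23,5): clear
  edge (23,5)–(13,10): clear
  midpoint (14,1/2) outside
  → clear

FREE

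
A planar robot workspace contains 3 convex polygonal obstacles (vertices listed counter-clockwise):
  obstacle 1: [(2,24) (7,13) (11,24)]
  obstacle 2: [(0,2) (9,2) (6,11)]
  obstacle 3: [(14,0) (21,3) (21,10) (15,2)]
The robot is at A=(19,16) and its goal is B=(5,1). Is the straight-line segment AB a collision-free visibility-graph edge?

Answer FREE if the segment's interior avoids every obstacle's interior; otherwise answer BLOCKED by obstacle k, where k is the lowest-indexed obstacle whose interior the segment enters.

Obstacle 1 [(2,24) (7,13) (11,24)]:
  edge (2,24)–(7,13): clear
  edge (7,13)–(11,24): clear
  edge (11,24)–(2,24): clear
  midpoint (12,17/2) outside
  → clear
Obstacle 2 [(0,2) (9,2) (6,11)]:
  edge (0,2)–(9,2): crosses AB
  edge (9,2)–(6,11): crosses AB
  edge (6,11)–(0,2): clear
  → BLOCKED
Obstacle 3 [(14,0) (21,3) (21,10) (15,2)]:
  edge (14,0)–(21,3): clear
  edge (21,3)–(21,10): clear
  edge (21,10)–(15,2): clear
  edge (15,2)–(14,0): clear
  midpoint (12,17/2) outside
  → clear

BLOCKED by obstacle 2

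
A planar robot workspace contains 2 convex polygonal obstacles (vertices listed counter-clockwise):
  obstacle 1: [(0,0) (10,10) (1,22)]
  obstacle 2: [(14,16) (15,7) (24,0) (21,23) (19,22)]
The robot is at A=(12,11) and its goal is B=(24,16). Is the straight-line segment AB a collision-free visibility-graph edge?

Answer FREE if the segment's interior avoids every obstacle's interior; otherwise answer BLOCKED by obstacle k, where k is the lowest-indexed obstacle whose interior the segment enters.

BLOCKED by obstacle 2

Obstacle 1 [(0,0) (10,10) (1,22)]:
  edge (0,0)–(10,10): clear
  edge (10,10)–(1,22): clear
  edge (1,22)–(0,0): clear
  midpoint (18,27/2) outside
  → clear
Obstacle 2 [(14,16) (15,7) (24,0) (21,23) (19,22)]:
  edge (14,16)–(15,7): crosses AB
  edge (15,7)–(24,0): clear
  edge (24,0)–(21,23): crosses AB
  edge (21,23)–(19,22): clear
  edge (19,22)–(14,16): clear
  → BLOCKED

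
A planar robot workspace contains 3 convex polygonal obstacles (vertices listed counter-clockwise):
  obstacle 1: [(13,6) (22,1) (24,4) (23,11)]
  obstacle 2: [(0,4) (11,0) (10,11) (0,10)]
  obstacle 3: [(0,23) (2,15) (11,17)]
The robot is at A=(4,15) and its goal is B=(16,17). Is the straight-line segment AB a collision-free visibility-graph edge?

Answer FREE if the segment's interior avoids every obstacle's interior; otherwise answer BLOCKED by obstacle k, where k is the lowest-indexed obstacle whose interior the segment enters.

Obstacle 1 [(13,6) (22,1) (24,4) (23,11)]:
  edge (13,6)–(22,1): clear
  edge (22,1)–(24,4): clear
  edge (24,4)–(23,11): clear
  edge (23,11)–(13,6): clear
  midpoint (10,16) outside
  → clear
Obstacle 2 [(0,4) (11,0) (10,11) (0,10)]:
  edge (0,4)–(11,0): clear
  edge (11,0)–(10,11): clear
  edge (10,11)–(0,10): clear
  edge (0,10)–(0,4): clear
  midpoint (10,16) outside
  → clear
Obstacle 3 [(0,23) (2,15) (11,17)]:
  edge (0,23)–(2,15): clear
  edge (2,15)–(11,17): clear
  edge (11,17)–(0,23): clear
  midpoint (10,16) outside
  → clear

FREE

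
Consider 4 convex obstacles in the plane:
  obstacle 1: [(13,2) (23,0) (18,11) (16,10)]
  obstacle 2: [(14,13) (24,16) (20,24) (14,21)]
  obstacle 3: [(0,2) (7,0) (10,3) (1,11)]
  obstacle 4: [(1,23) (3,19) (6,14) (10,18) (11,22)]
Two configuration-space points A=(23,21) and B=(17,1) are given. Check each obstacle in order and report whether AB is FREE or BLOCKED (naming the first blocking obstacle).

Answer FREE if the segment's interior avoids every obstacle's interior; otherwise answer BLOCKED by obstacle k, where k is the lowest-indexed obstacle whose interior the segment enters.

Obstacle 1 [(13,2) (23,0) (18,11) (16,10)]:
  edge (13,2)–(23,0): crosses AB
  edge (23,0)–(18,11): crosses AB
  edge (18,11)–(16,10): clear
  edge (16,10)–(13,2): clear
  → BLOCKED
Obstacle 2 [(14,13) (24,16) (20,24) (14,21)]:
  edge (14,13)–(24,16): crosses AB
  edge (24,16)–(20,24): crosses AB
  edge (20,24)–(14,21): clear
  edge (14,21)–(14,13): clear
  → BLOCKED
Obstacle 3 [(0,2) (7,0) (10,3) (1,11)]:
  edge (0,2)–(7,0): clear
  edge (7,0)–(10,3): clear
  edge (10,3)–(1,11): clear
  edge (1,11)–(0,2): clear
  midpoint (20,11) outside
  → clear
Obstacle 4 [(1,23) (3,19) (6,14) (10,18) (11,22)]:
  edge (1,23)–(3,19): clear
  edge (3,19)–(6,14): clear
  edge (6,14)–(10,18): clear
  edge (10,18)–(11,22): clear
  edge (11,22)–(1,23): clear
  midpoint (20,11) outside
  → clear

BLOCKED by obstacle 1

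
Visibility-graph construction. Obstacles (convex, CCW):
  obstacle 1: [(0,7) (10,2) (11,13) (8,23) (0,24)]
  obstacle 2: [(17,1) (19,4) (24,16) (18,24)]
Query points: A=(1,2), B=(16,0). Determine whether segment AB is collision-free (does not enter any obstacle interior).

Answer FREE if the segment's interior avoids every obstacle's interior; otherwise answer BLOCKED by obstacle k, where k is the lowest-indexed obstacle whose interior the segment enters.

FREE

Obstacle 1 [(0,7) (10,2) (11,13) (8,23) (0,24)]:
  edge (0,7)–(10,2): clear
  edge (10,2)–(11,13): clear
  edge (11,13)–(8,23): clear
  edge (8,23)–(0,24): clear
  edge (0,24)–(0,7): clear
  midpoint (17/2,1) outside
  → clear
Obstacle 2 [(17,1) (19,4) (24,16) (18,24)]:
  edge (17,1)–(19,4): clear
  edge (19,4)–(24,16): clear
  edge (24,16)–(18,24): clear
  edge (18,24)–(17,1): clear
  midpoint (17/2,1) outside
  → clear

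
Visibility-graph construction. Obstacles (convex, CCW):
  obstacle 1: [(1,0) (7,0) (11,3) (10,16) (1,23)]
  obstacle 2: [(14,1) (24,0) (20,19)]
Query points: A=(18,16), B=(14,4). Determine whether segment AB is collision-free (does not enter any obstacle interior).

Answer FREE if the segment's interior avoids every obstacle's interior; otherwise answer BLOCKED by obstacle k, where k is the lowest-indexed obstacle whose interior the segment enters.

FREE

Obstacle 1 [(1,0) (7,0) (11,3) (10,16) (1,23)]:
  edge (1,0)–(7,0): clear
  edge (7,0)–(11,3): clear
  edge (11,3)–(10,16): clear
  edge (10,16)–(1,23): clear
  edge (1,23)–(1,0): clear
  midpoint (16,10) outside
  → clear
Obstacle 2 [(14,1) (24,0) (20,19)]:
  edge (14,1)–(24,0): clear
  edge (24,0)–(20,19): clear
  edge (20,19)–(14,1): clear
  midpoint (16,10) outside
  → clear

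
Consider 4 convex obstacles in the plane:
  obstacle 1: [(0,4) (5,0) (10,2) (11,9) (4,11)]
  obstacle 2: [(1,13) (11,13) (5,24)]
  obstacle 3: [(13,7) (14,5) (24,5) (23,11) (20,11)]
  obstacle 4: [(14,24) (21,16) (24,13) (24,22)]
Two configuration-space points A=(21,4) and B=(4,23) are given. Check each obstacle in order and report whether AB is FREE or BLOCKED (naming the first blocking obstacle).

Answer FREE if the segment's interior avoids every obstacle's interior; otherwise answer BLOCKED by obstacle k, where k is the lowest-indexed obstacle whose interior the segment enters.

BLOCKED by obstacle 2

Obstacle 1 [(0,4) (5,0) (10,2) (11,9) (4,11)]:
  edge (0,4)–(5,0): clear
  edge (5,0)–(10,2): clear
  edge (10,2)–(11,9): clear
  edge (11,9)–(4,11): clear
  edge (4,11)–(0,4): clear
  midpoint (25/2,27/2) outside
  → clear
Obstacle 2 [(1,13) (11,13) (5,24)]:
  edge (1,13)–(11,13): clear
  edge (11,13)–(5,24): crosses AB
  edge (5,24)–(1,13): crosses AB
  → BLOCKED
Obstacle 3 [(13,7) (14,5) (24,5) (23,11) (20,11)]:
  edge (13,7)–(14,5): clear
  edge (14,5)–(24,5): crosses AB
  edge (24,5)–(23,11): clear
  edge (23,11)–(20,11): clear
  edge (20,11)–(13,7): crosses AB
  → BLOCKED
Obstacle 4 [(14,24) (21,16) (24,13) (24,22)]:
  edge (14,24)–(21,16): clear
  edge (21,16)–(24,13): clear
  edge (24,13)–(24,22): clear
  edge (24,22)–(14,24): clear
  midpoint (25/2,27/2) outside
  → clear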